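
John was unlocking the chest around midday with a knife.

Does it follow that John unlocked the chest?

'was unlocking' is progressive; for an accomplishment like 'unlock the chest', it doesn't entail completion.

no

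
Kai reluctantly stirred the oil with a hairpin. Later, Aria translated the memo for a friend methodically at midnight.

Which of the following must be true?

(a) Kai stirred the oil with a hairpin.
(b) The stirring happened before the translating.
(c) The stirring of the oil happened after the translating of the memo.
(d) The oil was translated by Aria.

(a), (b)

(a) Entailed — dropping 'reluctantly' leaves a sub-description the original still satisfies.
(b) Entailed — the narrative places the stirring before the translating.
(c) Not entailed — the narrative places the stirring before the translating, not after.
(d) Not entailed — Aria translated the memo, not the oil; the oil belongs to the stirring event.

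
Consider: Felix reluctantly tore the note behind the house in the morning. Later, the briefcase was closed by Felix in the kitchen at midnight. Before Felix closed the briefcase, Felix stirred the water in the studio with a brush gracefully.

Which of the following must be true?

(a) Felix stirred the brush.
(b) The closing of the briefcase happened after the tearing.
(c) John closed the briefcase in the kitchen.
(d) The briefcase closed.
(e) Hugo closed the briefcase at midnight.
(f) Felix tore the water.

(b), (d)

(a) Not entailed — the brush is the instrument, not what was stirred.
(b) Entailed — the narrative places the tearing before the closing.
(c) Not entailed — the passage has Felix closing the briefcase, not John.
(d) Entailed — 'Felix closed the briefcase' is causative; it entails the inchoative 'the briefcase closed'.
(e) Not entailed — the passage has Felix closing the briefcase, not Hugo.
(f) Not entailed — Felix tore the note, not the water; the water belongs to the stirring event.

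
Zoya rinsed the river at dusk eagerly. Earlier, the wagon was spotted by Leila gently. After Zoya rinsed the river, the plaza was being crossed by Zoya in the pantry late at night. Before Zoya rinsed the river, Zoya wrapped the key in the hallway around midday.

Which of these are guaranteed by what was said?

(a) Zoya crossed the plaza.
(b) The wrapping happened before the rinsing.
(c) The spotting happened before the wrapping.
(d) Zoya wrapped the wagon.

(a) Not entailed — 'was crossing' is progressive on an accomplishment; it does not entail the completed 'crossed'.
(b) Entailed — the narrative places the wrapping before the rinsing.
(c) Not entailed — the narrative doesn't order the spotting relative to the wrapping.
(d) Not entailed — Zoya wrapped the key, not the wagon; the wagon belongs to the spotting event.

(b)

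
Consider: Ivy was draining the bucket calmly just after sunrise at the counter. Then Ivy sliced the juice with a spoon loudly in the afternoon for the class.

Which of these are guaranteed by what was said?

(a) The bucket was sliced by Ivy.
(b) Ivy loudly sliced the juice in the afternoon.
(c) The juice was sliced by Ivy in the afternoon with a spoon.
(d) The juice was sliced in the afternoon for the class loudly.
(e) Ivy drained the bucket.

(a) Not entailed — Ivy sliced the juice, not the bucket; the bucket belongs to the draining event.
(b) Entailed — the original entails any weakening of itself; this just drops 'for the class', 'with a spoon'.
(c) Entailed — the original entails any weakening of itself; this just drops 'for the class', 'loudly'.
(d) Entailed — dropping 'with a spoon' and generalizing the agent leaves a sub-description the original still satisfies.
(e) Not entailed — 'was draining' is progressive on an accomplishment; it does not entail the completed 'drained'.

(b), (c), (d)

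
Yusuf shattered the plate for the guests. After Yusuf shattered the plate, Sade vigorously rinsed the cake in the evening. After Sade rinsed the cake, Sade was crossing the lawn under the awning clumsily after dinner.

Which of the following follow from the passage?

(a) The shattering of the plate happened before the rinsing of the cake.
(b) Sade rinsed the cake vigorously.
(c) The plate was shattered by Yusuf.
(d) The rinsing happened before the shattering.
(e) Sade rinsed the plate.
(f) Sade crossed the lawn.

(a), (b), (c)

(a) Entailed — the narrative places the shattering before the rinsing.
(b) Entailed — this follows by dropping conjuncts from the rinsing event's description.
(c) Entailed — the original entails any weakening of itself; this just drops 'for the guests'.
(d) Not entailed — the narrative places the shattering before the rinsing, not after.
(e) Not entailed — Sade rinsed the cake, not the plate; the plate belongs to the shattering event.
(f) Not entailed — 'was crossing' is progressive on an accomplishment; it does not entail the completed 'crossed'.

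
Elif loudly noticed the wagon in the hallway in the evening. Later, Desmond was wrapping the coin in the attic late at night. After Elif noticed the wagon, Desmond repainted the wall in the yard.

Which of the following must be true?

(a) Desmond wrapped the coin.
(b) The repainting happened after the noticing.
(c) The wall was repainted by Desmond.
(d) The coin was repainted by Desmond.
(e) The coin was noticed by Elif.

(a) Not entailed — 'was wrapping' is progressive on an accomplishment; it does not entail the completed 'wrapped'.
(b) Entailed — the narrative places the noticing before the repainting.
(c) Entailed — the original entails any weakening of itself; this just drops 'in the yard'.
(d) Not entailed — Desmond repainted the wall, not the coin; the coin belongs to the wrapping event.
(e) Not entailed — Elif noticed the wagon, not the coin; the coin belongs to the wrapping event.

(b), (c)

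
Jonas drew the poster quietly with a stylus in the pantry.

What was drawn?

the poster

'the poster' marks the patient of the drawing event.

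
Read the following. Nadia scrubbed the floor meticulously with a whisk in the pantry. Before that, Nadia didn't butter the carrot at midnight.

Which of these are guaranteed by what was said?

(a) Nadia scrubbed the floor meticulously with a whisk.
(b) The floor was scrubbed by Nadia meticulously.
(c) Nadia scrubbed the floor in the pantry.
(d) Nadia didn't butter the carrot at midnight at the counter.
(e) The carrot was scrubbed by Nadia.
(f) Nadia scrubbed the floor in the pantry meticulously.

(a) Entailed — this follows by dropping conjuncts from the scrubbing event's description.
(b) Entailed — the original entails any weakening of itself; this just drops 'with a whisk', 'in the pantry'.
(c) Entailed — this follows by dropping conjuncts from the scrubbing event's description.
(d) Entailed — under negation, adding a further restriction is entailed: if no such buttering event occurred, none occurred at the counter either.
(e) Not entailed — Nadia scrubbed the floor, not the carrot; the carrot belongs to the buttering event.
(f) Entailed — the original entails any weakening of itself; this just drops 'with a whisk'.

(a), (b), (c), (d), (f)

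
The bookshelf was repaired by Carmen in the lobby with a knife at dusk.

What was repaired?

the bookshelf

'the bookshelf' marks the patient of the repairing event.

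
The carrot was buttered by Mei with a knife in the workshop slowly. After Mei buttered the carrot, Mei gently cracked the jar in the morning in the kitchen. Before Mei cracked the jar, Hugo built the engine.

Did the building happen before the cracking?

The narrative orders the building before the cracking.

yes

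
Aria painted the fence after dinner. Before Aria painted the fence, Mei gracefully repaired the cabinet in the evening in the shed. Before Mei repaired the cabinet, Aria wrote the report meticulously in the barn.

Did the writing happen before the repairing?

The narrative orders the writing before the repairing.

yes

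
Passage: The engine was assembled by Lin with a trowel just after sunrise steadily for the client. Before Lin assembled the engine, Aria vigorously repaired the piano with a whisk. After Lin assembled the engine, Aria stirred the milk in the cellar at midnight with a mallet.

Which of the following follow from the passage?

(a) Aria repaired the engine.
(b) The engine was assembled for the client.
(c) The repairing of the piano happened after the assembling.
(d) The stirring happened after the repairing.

(a) Not entailed — Aria repaired the piano, not the engine; the engine belongs to the assembling event.
(b) Entailed — every conjunct here is already in the original assembling event.
(c) Not entailed — the narrative places the repairing before the assembling, not after.
(d) Entailed — the narrative places the repairing before the stirring.

(b), (d)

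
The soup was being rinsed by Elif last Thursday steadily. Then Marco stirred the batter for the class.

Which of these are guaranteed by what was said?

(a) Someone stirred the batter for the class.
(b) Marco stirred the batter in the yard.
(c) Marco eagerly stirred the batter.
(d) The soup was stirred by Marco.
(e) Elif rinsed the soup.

(a), (e)

(a) Entailed — this follows by dropping conjuncts from the stirring event's description.
(b) Not entailed — 'in the yard' adds information not in the original event.
(c) Not entailed — 'eagerly' adds information not in the original event.
(d) Not entailed — Marco stirred the batter, not the soup; the soup belongs to the rinsing event.
(e) Entailed — 'rinse' is an activity; 'was rinsing' entails that some rinsing happened, so 'rinsed' holds.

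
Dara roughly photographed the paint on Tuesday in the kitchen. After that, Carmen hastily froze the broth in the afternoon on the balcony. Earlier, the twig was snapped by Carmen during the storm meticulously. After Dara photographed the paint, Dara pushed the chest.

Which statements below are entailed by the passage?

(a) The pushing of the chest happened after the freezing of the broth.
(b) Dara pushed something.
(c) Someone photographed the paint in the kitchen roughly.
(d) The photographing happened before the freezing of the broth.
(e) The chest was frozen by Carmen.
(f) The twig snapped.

(b), (c), (d), (f)

(a) Not entailed — the narrative doesn't order the freezing relative to the pushing.
(b) Entailed — this follows by dropping conjuncts from the pushing event's description.
(c) Entailed — the original entails any weakening of itself; this just drops 'on Tuesday' and generalizes the agent.
(d) Entailed — the narrative places the photographing before the freezing.
(e) Not entailed — Carmen froze the broth, not the chest; the chest belongs to the pushing event.
(f) Entailed — 'Carmen snapped the twig' is causative; it entails the inchoative 'the twig snapped'.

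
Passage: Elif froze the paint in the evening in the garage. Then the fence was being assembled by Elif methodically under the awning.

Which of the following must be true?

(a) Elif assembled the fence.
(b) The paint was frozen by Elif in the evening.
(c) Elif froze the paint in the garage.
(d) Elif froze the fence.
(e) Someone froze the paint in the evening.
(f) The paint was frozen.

(a) Not entailed — 'was assembling' is progressive on an accomplishment; it does not entail the completed 'assembled'.
(b) Entailed — the original entails any weakening of itself; this just drops 'in the garage'.
(c) Entailed — every conjunct here is already in the original freezing event.
(d) Not entailed — Elif froze the paint, not the fence; the fence belongs to the assembling event.
(e) Entailed — dropping 'in the garage' and generalizing the agent leaves a sub-description the original still satisfies.
(f) Entailed — every conjunct here is already in the original freezing event.

(b), (c), (e), (f)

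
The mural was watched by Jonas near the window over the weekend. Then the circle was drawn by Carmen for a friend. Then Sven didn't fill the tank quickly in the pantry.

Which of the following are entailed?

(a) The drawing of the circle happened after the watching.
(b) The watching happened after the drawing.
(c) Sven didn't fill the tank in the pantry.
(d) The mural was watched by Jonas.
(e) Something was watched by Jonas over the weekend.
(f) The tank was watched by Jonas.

(a), (d), (e)

(a) Entailed — the narrative places the watching before the drawing.
(b) Not entailed — the narrative places the watching before the drawing, not after.
(c) Not entailed — dropping 'quickly' under negation is not valid — the original leaves open that Sven filled the tank some other way.
(d) Entailed — this follows by dropping conjuncts from the watching event's description.
(e) Entailed — this follows by dropping conjuncts from the watching event's description.
(f) Not entailed — Jonas watched the mural, not the tank; the tank belongs to the filling event.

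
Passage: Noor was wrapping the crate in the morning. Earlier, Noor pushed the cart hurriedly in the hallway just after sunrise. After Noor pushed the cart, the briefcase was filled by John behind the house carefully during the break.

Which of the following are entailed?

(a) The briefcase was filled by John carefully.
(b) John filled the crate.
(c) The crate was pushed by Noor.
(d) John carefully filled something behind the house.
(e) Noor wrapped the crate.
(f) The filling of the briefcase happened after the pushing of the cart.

(a), (d), (f)

(a) Entailed — the original entails any weakening of itself; this just drops 'during the break', 'behind the house'.
(b) Not entailed — John filled the briefcase, not the crate; the crate belongs to the wrapping event.
(c) Not entailed — Noor pushed the cart, not the crate; the crate belongs to the wrapping event.
(d) Entailed — dropping 'during the break' and generalizing the patient leaves a sub-description the original still satisfies.
(e) Not entailed — 'was wrapping' is progressive on an accomplishment; it does not entail the completed 'wrapped'.
(f) Entailed — the narrative places the pushing before the filling.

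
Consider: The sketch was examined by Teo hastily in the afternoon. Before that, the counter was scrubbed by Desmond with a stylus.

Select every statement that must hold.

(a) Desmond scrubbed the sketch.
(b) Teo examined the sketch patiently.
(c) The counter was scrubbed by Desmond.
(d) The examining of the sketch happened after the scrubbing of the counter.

(a) Not entailed — Desmond scrubbed the counter, not the sketch; the sketch belongs to the examining event.
(b) Not entailed — 'patiently' adds a manner not in (and inconsistent with) the original.
(c) Entailed — this follows by dropping conjuncts from the scrubbing event's description.
(d) Entailed — the narrative places the scrubbing before the examining.

(c), (d)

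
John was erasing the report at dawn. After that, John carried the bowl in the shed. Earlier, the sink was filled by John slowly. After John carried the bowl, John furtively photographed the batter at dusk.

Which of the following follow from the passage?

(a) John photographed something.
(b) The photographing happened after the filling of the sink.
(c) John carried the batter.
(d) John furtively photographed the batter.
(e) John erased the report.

(a), (b), (d)

(a) Entailed — every conjunct here is already in the original photographing event.
(b) Entailed — the narrative places the filling before the photographing.
(c) Not entailed — John carried the bowl, not the batter; the batter belongs to the photographing event.
(d) Entailed — every conjunct here is already in the original photographing event.
(e) Not entailed — 'was erasing' is progressive on an accomplishment; it does not entail the completed 'erased'.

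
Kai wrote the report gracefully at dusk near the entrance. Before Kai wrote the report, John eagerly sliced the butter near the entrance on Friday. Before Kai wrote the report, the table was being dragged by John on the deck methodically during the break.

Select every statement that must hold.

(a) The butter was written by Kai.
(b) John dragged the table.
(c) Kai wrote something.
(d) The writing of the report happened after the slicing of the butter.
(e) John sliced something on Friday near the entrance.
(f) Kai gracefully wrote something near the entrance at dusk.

(a) Not entailed — Kai wrote the report, not the butter; the butter belongs to the slicing event.
(b) Entailed — 'drag' is an activity; 'was dragging' entails that some dragging happened, so 'dragged' holds.
(c) Entailed — this follows by dropping conjuncts from the writing event's description.
(d) Entailed — the narrative places the slicing before the writing.
(e) Entailed — dropping 'eagerly' and generalizing the patient leaves a sub-description the original still satisfies.
(f) Entailed — every conjunct here is already in the original writing event.

(b), (c), (d), (e), (f)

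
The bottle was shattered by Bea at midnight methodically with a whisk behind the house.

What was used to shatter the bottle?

'with a whisk' marks the instrument of the shattering event.

a whisk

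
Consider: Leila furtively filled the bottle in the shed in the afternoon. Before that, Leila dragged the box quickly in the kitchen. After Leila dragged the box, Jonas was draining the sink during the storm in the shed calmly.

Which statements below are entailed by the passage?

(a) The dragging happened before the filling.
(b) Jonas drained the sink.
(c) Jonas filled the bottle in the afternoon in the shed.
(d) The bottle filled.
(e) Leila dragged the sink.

(a) Entailed — the narrative places the dragging before the filling.
(b) Not entailed — 'was draining' is progressive on an accomplishment; it does not entail the completed 'drained'.
(c) Not entailed — the passage has Leila filling the bottle, not Jonas.
(d) Entailed — 'Leila filled the bottle' is causative; it entails the inchoative 'the bottle filled'.
(e) Not entailed — Leila dragged the box, not the sink; the sink belongs to the draining event.

(a), (d)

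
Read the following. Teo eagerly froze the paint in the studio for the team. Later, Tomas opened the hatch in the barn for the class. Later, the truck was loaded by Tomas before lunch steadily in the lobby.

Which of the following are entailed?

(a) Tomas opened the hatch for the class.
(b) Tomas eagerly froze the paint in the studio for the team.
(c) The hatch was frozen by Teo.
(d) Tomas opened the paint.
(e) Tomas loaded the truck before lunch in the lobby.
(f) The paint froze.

(a), (e), (f)

(a) Entailed — every conjunct here is already in the original opening event.
(b) Not entailed — the passage has Teo freezing the paint, not Tomas.
(c) Not entailed — Teo froze the paint, not the hatch; the hatch belongs to the opening event.
(d) Not entailed — Tomas opened the hatch, not the paint; the paint belongs to the freezing event.
(e) Entailed — every conjunct here is already in the original loading event.
(f) Entailed — 'Teo froze the paint' is causative; it entails the inchoative 'the paint froze'.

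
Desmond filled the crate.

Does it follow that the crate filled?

yes

'Desmond filled the crate' is the causative; it entails the inchoative 'the crate filled'.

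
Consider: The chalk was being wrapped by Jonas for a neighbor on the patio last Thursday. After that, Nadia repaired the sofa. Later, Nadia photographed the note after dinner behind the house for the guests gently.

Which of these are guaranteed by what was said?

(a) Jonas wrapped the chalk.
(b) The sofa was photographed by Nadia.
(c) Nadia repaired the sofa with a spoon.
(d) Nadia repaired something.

(a) Not entailed — 'was wrapping' is progressive on an accomplishment; it does not entail the completed 'wrapped'.
(b) Not entailed — Nadia photographed the note, not the sofa; the sofa belongs to the repairing event.
(c) Not entailed — 'with a spoon' adds information not in the original event.
(d) Entailed — generalizing the patient leaves a sub-description the original still satisfies.

(d)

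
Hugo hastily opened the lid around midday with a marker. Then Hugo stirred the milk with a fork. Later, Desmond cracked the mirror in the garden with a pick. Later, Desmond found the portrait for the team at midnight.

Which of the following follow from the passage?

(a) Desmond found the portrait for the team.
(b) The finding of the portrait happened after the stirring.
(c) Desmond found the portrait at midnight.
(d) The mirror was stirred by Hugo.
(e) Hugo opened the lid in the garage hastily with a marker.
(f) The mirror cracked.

(a) Entailed — dropping 'at midnight' leaves a sub-description the original still satisfies.
(b) Entailed — the narrative places the stirring before the finding.
(c) Entailed — the original entails any weakening of itself; this just drops 'for the team'.
(d) Not entailed — Hugo stirred the milk, not the mirror; the mirror belongs to the cracking event.
(e) Not entailed — 'in the garage' adds information not in the original event.
(f) Entailed — 'Desmond cracked the mirror' is causative; it entails the inchoative 'the mirror cracked'.

(a), (b), (c), (f)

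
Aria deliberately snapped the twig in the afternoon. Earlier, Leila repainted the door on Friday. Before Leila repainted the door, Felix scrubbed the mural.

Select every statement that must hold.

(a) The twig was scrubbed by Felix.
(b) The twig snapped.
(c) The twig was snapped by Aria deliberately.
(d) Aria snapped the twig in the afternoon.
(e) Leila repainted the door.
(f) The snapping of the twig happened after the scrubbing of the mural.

(a) Not entailed — Felix scrubbed the mural, not the twig; the twig belongs to the snapping event.
(b) Entailed — 'Aria snapped the twig' is causative; it entails the inchoative 'the twig snapped'.
(c) Entailed — dropping 'in the afternoon' leaves a sub-description the original still satisfies.
(d) Entailed — the original entails any weakening of itself; this just drops 'deliberately'.
(e) Entailed — dropping 'on Friday' leaves a sub-description the original still satisfies.
(f) Entailed — the narrative places the scrubbing before the snapping.

(b), (c), (d), (e), (f)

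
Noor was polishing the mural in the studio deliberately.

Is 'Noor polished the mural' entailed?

yes

'polish' is atelic; if Noor was polishing the mural, then Noor polished the mural (for some time).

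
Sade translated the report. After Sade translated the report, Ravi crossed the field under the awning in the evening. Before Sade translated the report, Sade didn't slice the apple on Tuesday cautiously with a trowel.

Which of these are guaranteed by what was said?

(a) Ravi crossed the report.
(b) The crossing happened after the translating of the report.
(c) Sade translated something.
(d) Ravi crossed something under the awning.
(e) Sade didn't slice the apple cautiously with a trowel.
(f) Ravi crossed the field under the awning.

(b), (c), (d), (f)

(a) Not entailed — Ravi crossed the field, not the report; the report belongs to the translating event.
(b) Entailed — the narrative places the translating before the crossing.
(c) Entailed — generalizing the patient leaves a sub-description the original still satisfies.
(d) Entailed — dropping 'in the evening' and generalizing the patient leaves a sub-description the original still satisfies.
(e) Not entailed — dropping 'on Tuesday' under negation is not valid — the original leaves open that Sade sliced the apple some other way.
(f) Entailed — every conjunct here is already in the original crossing event.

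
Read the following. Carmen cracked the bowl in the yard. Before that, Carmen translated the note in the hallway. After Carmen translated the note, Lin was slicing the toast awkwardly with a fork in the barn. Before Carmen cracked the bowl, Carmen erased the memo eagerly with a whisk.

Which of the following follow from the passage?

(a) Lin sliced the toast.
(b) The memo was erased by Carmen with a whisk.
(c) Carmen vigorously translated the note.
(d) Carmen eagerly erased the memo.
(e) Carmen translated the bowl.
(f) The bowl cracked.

(b), (d), (f)

(a) Not entailed — 'was slicing' is progressive on an accomplishment; it does not entail the completed 'sliced'.
(b) Entailed — this follows by dropping conjuncts from the erasing event's description.
(c) Not entailed — 'vigorously' adds information not in the original event.
(d) Entailed — every conjunct here is already in the original erasing event.
(e) Not entailed — Carmen translated the note, not the bowl; the bowl belongs to the cracking event.
(f) Entailed — 'Carmen cracked the bowl' is causative; it entails the inchoative 'the bowl cracked'.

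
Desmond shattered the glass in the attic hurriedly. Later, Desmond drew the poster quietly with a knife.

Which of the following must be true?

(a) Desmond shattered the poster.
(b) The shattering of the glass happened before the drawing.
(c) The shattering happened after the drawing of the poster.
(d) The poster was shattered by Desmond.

(b)

(a) Not entailed — Desmond shattered the glass, not the poster; the poster belongs to the drawing event.
(b) Entailed — the narrative places the shattering before the drawing.
(c) Not entailed — the narrative places the shattering before the drawing, not after.
(d) Not entailed — Desmond shattered the glass, not the poster; the poster belongs to the drawing event.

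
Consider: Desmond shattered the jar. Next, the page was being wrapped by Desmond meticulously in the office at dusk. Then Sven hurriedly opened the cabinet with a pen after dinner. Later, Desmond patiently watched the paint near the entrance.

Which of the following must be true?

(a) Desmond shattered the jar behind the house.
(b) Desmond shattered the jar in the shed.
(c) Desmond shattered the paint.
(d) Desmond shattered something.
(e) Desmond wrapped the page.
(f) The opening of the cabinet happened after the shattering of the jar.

(a) Not entailed — 'behind the house' adds information not in the original event.
(b) Not entailed — 'in the shed' adds information not in the original event.
(c) Not entailed — Desmond shattered the jar, not the paint; the paint belongs to the watching event.
(d) Entailed — generalizing the patient leaves a sub-description the original still satisfies.
(e) Not entailed — 'was wrapping' is progressive on an accomplishment; it does not entail the completed 'wrapped'.
(f) Entailed — the narrative places the shattering before the opening.

(d), (f)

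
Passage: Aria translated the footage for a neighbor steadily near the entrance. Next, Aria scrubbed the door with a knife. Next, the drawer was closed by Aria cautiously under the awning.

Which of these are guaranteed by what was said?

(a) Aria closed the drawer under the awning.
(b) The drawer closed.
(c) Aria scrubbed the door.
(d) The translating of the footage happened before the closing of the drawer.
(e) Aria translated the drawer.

(a), (b), (c), (d)

(a) Entailed — dropping 'cautiously' leaves a sub-description the original still satisfies.
(b) Entailed — 'Aria closed the drawer' is causative; it entails the inchoative 'the drawer closed'.
(c) Entailed — this follows by dropping conjuncts from the scrubbing event's description.
(d) Entailed — the narrative places the translating before the closing.
(e) Not entailed — Aria translated the footage, not the drawer; the drawer belongs to the closing event.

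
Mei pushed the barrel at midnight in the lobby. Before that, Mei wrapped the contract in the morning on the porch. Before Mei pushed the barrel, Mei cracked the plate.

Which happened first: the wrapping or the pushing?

The connectives place the wrapping before the pushing.

the wrapping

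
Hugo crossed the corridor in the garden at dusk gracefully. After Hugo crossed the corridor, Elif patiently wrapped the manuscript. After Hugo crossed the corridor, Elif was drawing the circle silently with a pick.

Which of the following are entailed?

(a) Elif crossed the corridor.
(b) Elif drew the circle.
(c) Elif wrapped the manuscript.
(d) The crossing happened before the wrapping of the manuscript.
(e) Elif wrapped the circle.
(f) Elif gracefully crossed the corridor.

(a) Not entailed — the passage has Hugo crossing the corridor, not Elif.
(b) Not entailed — 'was drawing' is progressive on an accomplishment; it does not entail the completed 'drew'.
(c) Entailed — the original entails any weakening of itself; this just drops 'patiently'.
(d) Entailed — the narrative places the crossing before the wrapping.
(e) Not entailed — Elif wrapped the manuscript, not the circle; the circle belongs to the drawing event.
(f) Not entailed — the passage has Hugo crossing the corridor, not Elif.

(c), (d)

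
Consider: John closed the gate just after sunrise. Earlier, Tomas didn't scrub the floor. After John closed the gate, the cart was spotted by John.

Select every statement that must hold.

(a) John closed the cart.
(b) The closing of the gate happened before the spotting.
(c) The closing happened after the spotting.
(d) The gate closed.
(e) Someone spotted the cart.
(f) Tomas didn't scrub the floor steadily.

(b), (d), (e), (f)

(a) Not entailed — John closed the gate, not the cart; the cart belongs to the spotting event.
(b) Entailed — the narrative places the closing before the spotting.
(c) Not entailed — the narrative places the closing before the spotting, not after.
(d) Entailed — 'John closed the gate' is causative; it entails the inchoative 'the gate closed'.
(e) Entailed — every conjunct here is already in the original spotting event.
(f) Entailed — under negation, adding a further restriction is entailed: if no such scrubbing event occurred, none occurred steadily either.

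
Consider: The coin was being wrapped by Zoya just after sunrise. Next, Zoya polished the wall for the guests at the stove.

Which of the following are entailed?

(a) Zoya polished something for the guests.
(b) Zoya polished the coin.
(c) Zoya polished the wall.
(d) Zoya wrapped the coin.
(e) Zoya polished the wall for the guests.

(a), (c), (e)

(a) Entailed — dropping 'at the stove' and generalizing the patient leaves a sub-description the original still satisfies.
(b) Not entailed — Zoya polished the wall, not the coin; the coin belongs to the wrapping event.
(c) Entailed — dropping 'at the stove', 'for the guests' leaves a sub-description the original still satisfies.
(d) Not entailed — 'was wrapping' is progressive on an accomplishment; it does not entail the completed 'wrapped'.
(e) Entailed — this follows by dropping conjuncts from the polishing event's description.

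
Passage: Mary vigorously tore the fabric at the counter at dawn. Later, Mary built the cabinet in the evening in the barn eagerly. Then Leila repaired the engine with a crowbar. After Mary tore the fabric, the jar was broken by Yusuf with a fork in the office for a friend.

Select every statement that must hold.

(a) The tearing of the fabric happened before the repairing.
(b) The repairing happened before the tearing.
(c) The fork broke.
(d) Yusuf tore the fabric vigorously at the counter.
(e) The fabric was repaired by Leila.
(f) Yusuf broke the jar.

(a), (f)

(a) Entailed — the narrative places the tearing before the repairing.
(b) Not entailed — the narrative places the tearing before the repairing, not after.
(c) Not entailed — the jar is what broke, not the fork.
(d) Not entailed — the passage has Mary tearing the fabric, not Yusuf.
(e) Not entailed — Leila repaired the engine, not the fabric; the fabric belongs to the tearing event.
(f) Entailed — every conjunct here is already in the original breaking event.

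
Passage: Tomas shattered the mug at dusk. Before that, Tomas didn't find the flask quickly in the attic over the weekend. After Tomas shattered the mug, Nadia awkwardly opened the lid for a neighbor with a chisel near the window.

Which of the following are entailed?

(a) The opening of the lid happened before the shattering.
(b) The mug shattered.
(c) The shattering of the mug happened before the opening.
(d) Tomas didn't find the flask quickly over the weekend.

(a) Not entailed — the narrative places the shattering before the opening, not after.
(b) Entailed — 'Tomas shattered the mug' is causative; it entails the inchoative 'the mug shattered'.
(c) Entailed — the narrative places the shattering before the opening.
(d) Not entailed — dropping 'in the attic' under negation is not valid — the original leaves open that Tomas found the flask some other way.

(b), (c)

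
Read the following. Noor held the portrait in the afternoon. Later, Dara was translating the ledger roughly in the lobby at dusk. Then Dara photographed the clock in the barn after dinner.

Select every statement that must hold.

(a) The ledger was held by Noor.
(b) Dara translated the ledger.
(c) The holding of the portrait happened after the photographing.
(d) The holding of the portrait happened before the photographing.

(a) Not entailed — Noor held the portrait, not the ledger; the ledger belongs to the translating event.
(b) Not entailed — 'was translating' is progressive on an accomplishment; it does not entail the completed 'translated'.
(c) Not entailed — the narrative places the holding before the photographing, not after.
(d) Entailed — the narrative places the holding before the photographing.

(d)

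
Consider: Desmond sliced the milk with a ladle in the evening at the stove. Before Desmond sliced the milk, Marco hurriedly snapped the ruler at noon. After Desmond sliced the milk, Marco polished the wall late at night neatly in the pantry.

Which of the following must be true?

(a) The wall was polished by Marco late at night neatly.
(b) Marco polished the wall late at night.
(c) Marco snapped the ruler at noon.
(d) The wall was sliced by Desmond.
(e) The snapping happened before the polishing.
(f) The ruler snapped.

(a), (b), (c), (e), (f)

(a) Entailed — every conjunct here is already in the original polishing event.
(b) Entailed — the original entails any weakening of itself; this just drops 'neatly', 'in the pantry'.
(c) Entailed — every conjunct here is already in the original snapping event.
(d) Not entailed — Desmond sliced the milk, not the wall; the wall belongs to the polishing event.
(e) Entailed — the narrative places the snapping before the polishing.
(f) Entailed — 'Marco snapped the ruler' is causative; it entails the inchoative 'the ruler snapped'.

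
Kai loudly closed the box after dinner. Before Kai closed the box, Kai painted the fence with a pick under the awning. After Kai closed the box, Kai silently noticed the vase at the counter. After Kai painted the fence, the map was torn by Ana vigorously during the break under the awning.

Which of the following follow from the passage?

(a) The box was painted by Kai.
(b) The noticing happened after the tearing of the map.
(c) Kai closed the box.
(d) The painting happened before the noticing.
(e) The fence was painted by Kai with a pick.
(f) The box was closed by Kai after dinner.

(c), (d), (e), (f)

(a) Not entailed — Kai painted the fence, not the box; the box belongs to the closing event.
(b) Not entailed — the narrative doesn't order the tearing relative to the noticing.
(c) Entailed — this follows by dropping conjuncts from the closing event's description.
(d) Entailed — the narrative places the painting before the noticing.
(e) Entailed — every conjunct here is already in the original painting event.
(f) Entailed — dropping 'loudly' leaves a sub-description the original still satisfies.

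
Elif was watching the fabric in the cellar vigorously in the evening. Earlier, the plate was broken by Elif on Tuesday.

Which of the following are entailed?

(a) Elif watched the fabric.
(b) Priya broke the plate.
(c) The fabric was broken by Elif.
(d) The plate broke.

(a) Entailed — 'watch' is an activity; 'was watching' entails that some watching happened, so 'watched' holds.
(b) Not entailed — the passage has Elif breaking the plate, not Priya.
(c) Not entailed — Elif broke the plate, not the fabric; the fabric belongs to the watching event.
(d) Entailed — 'Elif broke the plate' is causative; it entails the inchoative 'the plate broke'.

(a), (d)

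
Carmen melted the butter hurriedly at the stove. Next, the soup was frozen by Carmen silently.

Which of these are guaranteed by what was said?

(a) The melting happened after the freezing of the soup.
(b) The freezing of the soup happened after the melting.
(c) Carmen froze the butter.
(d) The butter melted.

(b), (d)

(a) Not entailed — the narrative places the melting before the freezing, not after.
(b) Entailed — the narrative places the melting before the freezing.
(c) Not entailed — Carmen froze the soup, not the butter; the butter belongs to the melting event.
(d) Entailed — 'Carmen melted the butter' is causative; it entails the inchoative 'the butter melted'.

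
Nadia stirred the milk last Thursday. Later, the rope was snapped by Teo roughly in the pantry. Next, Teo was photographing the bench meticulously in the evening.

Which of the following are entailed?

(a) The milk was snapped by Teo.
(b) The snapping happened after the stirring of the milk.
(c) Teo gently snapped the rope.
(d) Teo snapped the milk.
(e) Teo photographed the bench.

(b)

(a) Not entailed — Teo snapped the rope, not the milk; the milk belongs to the stirring event.
(b) Entailed — the narrative places the stirring before the snapping.
(c) Not entailed — 'gently' adds a manner not in (and inconsistent with) the original.
(d) Not entailed — Teo snapped the rope, not the milk; the milk belongs to the stirring event.
(e) Not entailed — 'was photographing' is progressive on an accomplishment; it does not entail the completed 'photographed'.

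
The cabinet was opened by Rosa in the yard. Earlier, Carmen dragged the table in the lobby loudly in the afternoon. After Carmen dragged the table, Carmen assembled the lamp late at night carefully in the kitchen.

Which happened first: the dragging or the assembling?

the dragging

The connectives place the dragging before the assembling.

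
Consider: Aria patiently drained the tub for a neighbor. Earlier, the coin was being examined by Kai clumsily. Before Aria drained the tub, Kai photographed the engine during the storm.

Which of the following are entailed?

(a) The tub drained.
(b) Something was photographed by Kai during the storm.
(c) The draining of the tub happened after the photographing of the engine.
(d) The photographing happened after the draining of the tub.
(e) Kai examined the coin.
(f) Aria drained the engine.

(a), (b), (c), (e)

(a) Entailed — 'Aria drained the tub' is causative; it entails the inchoative 'the tub drained'.
(b) Entailed — generalizing the patient leaves a sub-description the original still satisfies.
(c) Entailed — the narrative places the photographing before the draining.
(d) Not entailed — the narrative places the photographing before the draining, not after.
(e) Entailed — 'examine' is an activity; 'was examining' entails that some examining happened, so 'examined' holds.
(f) Not entailed — Aria drained the tub, not the engine; the engine belongs to the photographing event.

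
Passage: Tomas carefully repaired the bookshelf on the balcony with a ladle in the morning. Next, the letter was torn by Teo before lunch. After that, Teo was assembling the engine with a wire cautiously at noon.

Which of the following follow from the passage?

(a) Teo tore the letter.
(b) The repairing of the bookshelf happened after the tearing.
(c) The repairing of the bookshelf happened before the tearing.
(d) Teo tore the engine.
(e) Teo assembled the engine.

(a), (c)

(a) Entailed — the original entails any weakening of itself; this just drops 'before lunch'.
(b) Not entailed — the narrative places the repairing before the tearing, not after.
(c) Entailed — the narrative places the repairing before the tearing.
(d) Not entailed — Teo tore the letter, not the engine; the engine belongs to the assembling event.
(e) Not entailed — 'was assembling' is progressive on an accomplishment; it does not entail the completed 'assembled'.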